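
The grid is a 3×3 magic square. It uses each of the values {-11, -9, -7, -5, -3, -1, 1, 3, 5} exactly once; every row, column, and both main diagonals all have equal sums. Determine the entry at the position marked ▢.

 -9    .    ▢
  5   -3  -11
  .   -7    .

-1

The 9 entries sum to -27, so each line sums to -27/3 = -9.
Column 1 must total -9; the given cells sum to -4, so (3,1) = -5.
Using column 2: -3 + (-7) + ? → (1,2) = -9 − (-10) = 1.
Using main diagonal: -9 + (-3) + ? → (3,3) = -9 − (-12) = 3.
Using anti-diagonal: -3 + (-5) + ? → (1,3) = -9 − (-8) = -1.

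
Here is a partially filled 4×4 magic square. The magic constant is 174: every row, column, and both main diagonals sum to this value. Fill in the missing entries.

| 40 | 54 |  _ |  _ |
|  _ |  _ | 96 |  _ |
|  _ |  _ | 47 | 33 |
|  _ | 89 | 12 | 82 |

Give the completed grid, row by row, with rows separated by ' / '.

40 54 19 61 / 75 5 96 -2 / 68 26 47 33 / -9 89 12 82

Row 4 must total 174; the given cells sum to 183, so (4,1) = -9.
The remaining cell in column 3 is (1,3) = 174 − 155 = 19.
From main diagonal, 174 − (40 + 47 + 82) gives (2,2) = 5.
Row 1 must total 174; the given cells sum to 113, so (1,4) = 61.
Column 2: 54 + 5 + 89 + ? = 174, so (3,2) = 26.
Column 4: 61 + 33 + 82 + ? = 174, so (2,4) = -2.
Row 2 needs 174; the known cells sum to 99, so (2,1) = 75.
Using row 3: 26 + 47 + 33 + ? → (3,1) = 174 − 106 = 68.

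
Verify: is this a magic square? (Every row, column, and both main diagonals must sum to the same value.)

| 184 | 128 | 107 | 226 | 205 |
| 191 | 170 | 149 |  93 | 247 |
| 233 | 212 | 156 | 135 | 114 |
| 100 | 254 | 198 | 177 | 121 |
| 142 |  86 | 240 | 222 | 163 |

Row 1: 184 + 128 + 107 + 226 + 205 = 850.
Row 2: 191 + 170 + 149 + 93 + 247 = 850.
Row 3: 233 + 212 + 156 + 135 + 114 = 850.
Row 4: 100 + 254 + 198 + 177 + 121 = 850.
Row 5: 142 + 86 + 240 + 222 + 163 = 853.
Column 1: 184 + 191 + 233 + 100 + 142 = 850.
Column 2: 128 + 170 + 212 + 254 + 86 = 850.
Column 3: 107 + 149 + 156 + 198 + 240 = 850.
Column 4: 226 + 93 + 135 + 177 + 222 = 853.
Column 5: 205 + 247 + 114 + 121 + 163 = 850.
Main diagonal: 184 + 170 + 156 + 177 + 163 = 850.
Anti-diagonal: 205 + 93 + 156 + 254 + 142 = 850.

No — row 5 sums to 853 but main diagonal sums to 850.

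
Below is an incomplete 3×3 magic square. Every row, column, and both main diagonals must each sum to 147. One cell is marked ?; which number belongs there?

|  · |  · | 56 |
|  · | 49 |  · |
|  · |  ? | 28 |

From column 3, 147 − (56 + 28) gives (2,3) = 63.
From main diagonal, 147 − (49 + 28) gives (1,1) = 70.
Anti-diagonal: 56 + 49 + ? = 147, so (3,1) = 42.
Row 1 needs 147; the known cells sum to 126, so (1,2) = 21.
From row 2, 147 − (49 + 63) gives (2,1) = 35.
The remaining cell in row 3 is (3,2) = 147 − 70 = 77.

77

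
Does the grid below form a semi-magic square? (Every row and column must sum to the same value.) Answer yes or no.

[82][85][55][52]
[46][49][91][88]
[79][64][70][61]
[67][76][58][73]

Row 1: 82 + 85 + 55 + 52 = 274.
Row 2: 46 + 49 + 91 + 88 = 274.
Row 3: 79 + 64 + 70 + 61 = 274.
Row 4: 67 + 76 + 58 + 73 = 274.
Column 1: 82 + 46 + 79 + 67 = 274.
Column 2: 85 + 49 + 64 + 76 = 274.
Column 3: 55 + 91 + 70 + 58 = 274.
Column 4: 52 + 88 + 61 + 73 = 274.
All lines sum to 274.

Yes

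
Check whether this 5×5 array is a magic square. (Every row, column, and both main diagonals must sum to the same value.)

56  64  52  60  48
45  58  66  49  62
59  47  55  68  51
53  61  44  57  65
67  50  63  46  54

Yes

Row 1: 56 + 64 + 52 + 60 + 48 = 280.
Row 2: 45 + 58 + 66 + 49 + 62 = 280.
Row 3: 59 + 47 + 55 + 68 + 51 = 280.
Row 4: 53 + 61 + 44 + 57 + 65 = 280.
Row 5: 67 + 50 + 63 + 46 + 54 = 280.
Column 1: 56 + 45 + 59 + 53 + 67 = 280.
Column 2: 64 + 58 + 47 + 61 + 50 = 280.
Column 3: 52 + 66 + 55 + 44 + 63 = 280.
Column 4: 60 + 49 + 68 + 57 + 46 = 280.
Column 5: 48 + 62 + 51 + 65 + 54 = 280.
Main diagonal: 56 + 58 + 55 + 57 + 54 = 280.
Anti-diagonal: 48 + 49 + 55 + 61 + 67 = 280.
All lines sum to 280.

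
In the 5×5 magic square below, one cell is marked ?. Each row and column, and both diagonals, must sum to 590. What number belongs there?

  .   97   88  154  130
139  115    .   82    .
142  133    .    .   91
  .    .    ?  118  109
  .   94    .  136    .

Row 1 needs 590; the known cells sum to 469, so (1,1) = 121.
From column 2, 590 − (97 + 115 + 133 + 94) gives (4,2) = 151.
The remaining cell in column 4 is (3,4) = 590 − 490 = 100.
Using row 3: 142 + 133 + 100 + 91 + ? → (3,3) = 590 − 466 = 124.
The remaining cell in main diagonal is (5,5) = 590 − 478 = 112.
Anti-diagonal: 130 + 82 + 124 + 151 + ? = 590, so (5,1) = 103.
Using row 5: 103 + 94 + 136 + 112 + ? → (5,3) = 590 − 445 = 145.
Using column 1: 121 + 139 + 142 + 103 + ? → (4,1) = 590 − 505 = 85.
From column 5, 590 − (130 + 91 + 109 + 112) gives (2,5) = 148.
From row 2, 590 − (139 + 115 + 82 + 148) gives (2,3) = 106.
The remaining cell in row 4 is (4,3) = 590 − 463 = 127.

127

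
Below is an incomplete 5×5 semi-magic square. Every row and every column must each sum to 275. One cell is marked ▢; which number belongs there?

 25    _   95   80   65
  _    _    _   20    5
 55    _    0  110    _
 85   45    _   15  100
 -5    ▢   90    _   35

105

Row 1 must total 275; the given cells sum to 265, so (1,2) = 10.
Row 4: 85 + 45 + 15 + 100 + ? = 275, so (4,3) = 30.
Using column 1: 25 + 55 + 85 + (-5) + ? → (2,1) = 275 − 160 = 115.
Column 3 must total 275; the given cells sum to 215, so (2,3) = 60.
Column 4 needs 275; the known cells sum to 225, so (5,4) = 50.
From column 5, 275 − (65 + 5 + 100 + 35) gives (3,5) = 70.
From row 2, 275 − (115 + 60 + 20 + 5) gives (2,2) = 75.
Using row 3: 55 + 0 + 110 + 70 + ? → (3,2) = 275 − 235 = 40.
From row 5, 275 − (-5 + 90 + 50 + 35) gives (5,2) = 105.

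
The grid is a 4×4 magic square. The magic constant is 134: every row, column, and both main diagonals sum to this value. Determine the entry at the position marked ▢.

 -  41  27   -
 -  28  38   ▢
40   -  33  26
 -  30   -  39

37

From row 3, 134 − (40 + 33 + 26) gives (3,2) = 35.
Column 3 needs 134; the known cells sum to 98, so (4,3) = 36.
Main diagonal: 28 + 33 + 39 + ? = 134, so (1,1) = 34.
The remaining cell in row 1 is (1,4) = 134 − 102 = 32.
Using row 4: 30 + 36 + 39 + ? → (4,1) = 134 − 105 = 29.
Column 1: 34 + 40 + 29 + ? = 134, so (2,1) = 31.
The remaining cell in column 4 is (2,4) = 134 − 97 = 37.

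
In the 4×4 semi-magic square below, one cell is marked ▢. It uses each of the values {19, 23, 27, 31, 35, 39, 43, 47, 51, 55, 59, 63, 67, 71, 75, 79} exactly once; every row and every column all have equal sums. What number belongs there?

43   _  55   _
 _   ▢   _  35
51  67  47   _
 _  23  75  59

The 16 entries sum to 784, so each line sums to 784/4 = 196.
From row 3, 196 − (51 + 67 + 47) gives (3,4) = 31.
Row 4: 23 + 75 + 59 + ? = 196, so (4,1) = 39.
Column 1 needs 196; the known cells sum to 133, so (2,1) = 63.
The remaining cell in column 3 is (2,3) = 196 − 177 = 19.
Using column 4: 35 + 31 + 59 + ? → (1,4) = 196 − 125 = 71.
Row 1 must total 196; the given cells sum to 169, so (1,2) = 27.
Row 2: 63 + 19 + 35 + ? = 196, so (2,2) = 79.

79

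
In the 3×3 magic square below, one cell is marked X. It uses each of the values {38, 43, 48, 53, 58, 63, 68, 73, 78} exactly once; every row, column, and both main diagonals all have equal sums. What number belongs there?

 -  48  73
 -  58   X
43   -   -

38

The 9 entries sum to 522, so each line sums to 522/3 = 174.
Row 1 must total 174; the given cells sum to 121, so (1,1) = 53.
From column 1, 174 − (53 + 43) gives (2,1) = 78.
Column 2: 48 + 58 + ? = 174, so (3,2) = 68.
Main diagonal must total 174; the given cells sum to 111, so (3,3) = 63.
Using row 2: 78 + 58 + ? → (2,3) = 174 − 136 = 38.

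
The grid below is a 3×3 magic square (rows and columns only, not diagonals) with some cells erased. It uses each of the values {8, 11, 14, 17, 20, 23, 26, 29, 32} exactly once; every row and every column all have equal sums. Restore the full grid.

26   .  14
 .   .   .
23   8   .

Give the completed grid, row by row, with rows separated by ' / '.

The 9 entries sum to 180, so each line sums to 180/3 = 60.
From row 1, 60 − (26 + 14) gives (1,2) = 20.
The remaining cell in row 3 is (3,3) = 60 − 31 = 29.
Column 1: 26 + 23 + ? = 60, so (2,1) = 11.
Column 2 needs 60; the known cells sum to 28, so (2,2) = 32.
Column 3: 14 + 29 + ? = 60, so (2,3) = 17.

26 20 14 / 11 32 17 / 23 8 29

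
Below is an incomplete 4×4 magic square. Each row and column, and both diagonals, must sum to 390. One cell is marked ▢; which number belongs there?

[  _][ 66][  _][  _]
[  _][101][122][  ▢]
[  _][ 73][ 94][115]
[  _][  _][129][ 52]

Row 3: 73 + 94 + 115 + ? = 390, so (3,1) = 108.
Column 2: 66 + 101 + 73 + ? = 390, so (4,2) = 150.
Using column 3: 122 + 94 + 129 + ? → (1,3) = 390 − 345 = 45.
Main diagonal needs 390; the known cells sum to 247, so (1,1) = 143.
Row 1 needs 390; the known cells sum to 254, so (1,4) = 136.
The remaining cell in row 4 is (4,1) = 390 − 331 = 59.
From column 1, 390 − (143 + 108 + 59) gives (2,1) = 80.
From column 4, 390 − (136 + 115 + 52) gives (2,4) = 87.

87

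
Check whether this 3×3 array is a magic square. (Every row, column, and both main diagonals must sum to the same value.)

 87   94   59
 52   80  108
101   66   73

Row 1: 87 + 94 + 59 = 240.
Row 2: 52 + 80 + 108 = 240.
Row 3: 101 + 66 + 73 = 240.
Column 1: 87 + 52 + 101 = 240.
Column 2: 94 + 80 + 66 = 240.
Column 3: 59 + 108 + 73 = 240.
Main diagonal: 87 + 80 + 73 = 240.
Anti-diagonal: 59 + 80 + 101 = 240.
All lines sum to 240.

Yes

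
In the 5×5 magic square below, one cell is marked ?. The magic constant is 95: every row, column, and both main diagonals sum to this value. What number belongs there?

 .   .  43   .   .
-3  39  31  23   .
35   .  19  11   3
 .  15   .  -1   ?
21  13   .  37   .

41

From row 2, 95 − (-3 + 39 + 31 + 23) gives (2,5) = 5.
Using row 3: 35 + 19 + 11 + 3 + ? → (3,2) = 95 − 68 = 27.
Column 2 needs 95; the known cells sum to 94, so (1,2) = 1.
From column 4, 95 − (23 + 11 + (-1) + 37) gives (1,4) = 25.
The remaining cell in anti-diagonal is (1,5) = 95 − 78 = 17.
Row 1 needs 95; the known cells sum to 86, so (1,1) = 9.
Column 1: 9 + (-3) + 35 + 21 + ? = 95, so (4,1) = 33.
From main diagonal, 95 − (9 + 39 + 19 + (-1)) gives (5,5) = 29.
Row 5 must total 95; the given cells sum to 100, so (5,3) = -5.
Using column 3: 43 + 31 + 19 + (-5) + ? → (4,3) = 95 − 88 = 7.
Using column 5: 17 + 5 + 3 + 29 + ? → (4,5) = 95 − 54 = 41.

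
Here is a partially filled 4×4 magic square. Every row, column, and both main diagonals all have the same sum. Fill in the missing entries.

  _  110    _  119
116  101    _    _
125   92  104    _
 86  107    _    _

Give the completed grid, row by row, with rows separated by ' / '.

Column 2 is already complete: 110 + 101 + 92 + 107 = 410, so that is the magic constant.
From row 3, 410 − (125 + 92 + 104) gives (3,4) = 89.
Column 1 must total 410; the given cells sum to 327, so (1,1) = 83.
Main diagonal: 83 + 101 + 104 + ? = 410, so (4,4) = 122.
The remaining cell in anti-diagonal is (2,3) = 410 − 297 = 113.
From row 1, 410 − (83 + 110 + 119) gives (1,3) = 98.
From row 2, 410 − (116 + 101 + 113) gives (2,4) = 80.
Row 4: 86 + 107 + 122 + ? = 410, so (4,3) = 95.

83 110 98 119 / 116 101 113 80 / 125 92 104 89 / 86 107 95 122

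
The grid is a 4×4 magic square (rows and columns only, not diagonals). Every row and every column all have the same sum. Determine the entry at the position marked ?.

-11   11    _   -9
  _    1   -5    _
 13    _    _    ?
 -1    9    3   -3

15

Row 4 is complete and sums to 8; that is the magic constant.
The remaining cell in row 1 is (1,3) = 8 − (-9) = 17.
Column 1 needs 8; the known cells sum to 1, so (2,1) = 7.
Column 2 must total 8; the given cells sum to 21, so (3,2) = -13.
From column 3, 8 − (17 + (-5) + 3) gives (3,3) = -7.
Row 2: 7 + 1 + (-5) + ? = 8, so (2,4) = 5.
Row 3 must total 8; the given cells sum to -7, so (3,4) = 15.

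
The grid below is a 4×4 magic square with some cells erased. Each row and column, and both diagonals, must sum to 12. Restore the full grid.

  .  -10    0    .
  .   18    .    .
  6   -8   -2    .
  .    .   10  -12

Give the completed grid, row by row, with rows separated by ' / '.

8 -10 0 14 / -4 18 4 -6 / 6 -8 -2 16 / 2 12 10 -12

The remaining cell in row 3 is (3,4) = 12 − (-4) = 16.
The remaining cell in column 2 is (4,2) = 12 − 0 = 12.
The remaining cell in column 3 is (2,3) = 12 − 8 = 4.
The remaining cell in main diagonal is (1,1) = 12 − 4 = 8.
Row 1 needs 12; the known cells sum to -2, so (1,4) = 14.
Using row 4: 12 + 10 + (-12) + ? → (4,1) = 12 − 10 = 2.
From column 1, 12 − (8 + 6 + 2) gives (2,1) = -4.
Column 4 must total 12; the given cells sum to 18, so (2,4) = -6.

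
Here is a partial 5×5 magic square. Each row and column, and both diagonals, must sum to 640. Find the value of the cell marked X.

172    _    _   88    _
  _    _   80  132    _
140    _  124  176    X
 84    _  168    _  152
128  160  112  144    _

108

Row 5 needs 640; the known cells sum to 544, so (5,5) = 96.
Using column 1: 172 + 140 + 84 + 128 + ? → (2,1) = 640 − 524 = 116.
Column 3 needs 640; the known cells sum to 484, so (1,3) = 156.
Column 4 needs 640; the known cells sum to 540, so (4,4) = 100.
From main diagonal, 640 − (172 + 124 + 100 + 96) gives (2,2) = 148.
From row 2, 640 − (116 + 148 + 80 + 132) gives (2,5) = 164.
Row 4 needs 640; the known cells sum to 504, so (4,2) = 136.
The remaining cell in anti-diagonal is (1,5) = 640 − 520 = 120.
Row 1 needs 640; the known cells sum to 536, so (1,2) = 104.
Column 2 must total 640; the given cells sum to 548, so (3,2) = 92.
The remaining cell in column 5 is (3,5) = 640 − 532 = 108.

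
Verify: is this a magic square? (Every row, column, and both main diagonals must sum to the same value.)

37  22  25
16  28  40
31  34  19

Yes

Row 1: 37 + 22 + 25 = 84.
Row 2: 16 + 28 + 40 = 84.
Row 3: 31 + 34 + 19 = 84.
Column 1: 37 + 16 + 31 = 84.
Column 2: 22 + 28 + 34 = 84.
Column 3: 25 + 40 + 19 = 84.
Main diagonal: 37 + 28 + 19 = 84.
Anti-diagonal: 25 + 28 + 31 = 84.
All lines sum to 84.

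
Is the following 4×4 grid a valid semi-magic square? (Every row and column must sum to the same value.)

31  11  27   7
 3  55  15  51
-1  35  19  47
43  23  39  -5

No — row 4 sums to 100 but column 1 sums to 76.

Row 1: 31 + 11 + 27 + 7 = 76.
Row 2: 3 + 55 + 15 + 51 = 124.
Row 3: -1 + 35 + 19 + 47 = 100.
Row 4: 43 + 23 + 39 + (-5) = 100.
Column 1: 31 + 3 + (-1) + 43 = 76.
Column 2: 11 + 55 + 35 + 23 = 124.
Column 3: 27 + 15 + 19 + 39 = 100.
Column 4: 7 + 51 + 47 + (-5) = 100.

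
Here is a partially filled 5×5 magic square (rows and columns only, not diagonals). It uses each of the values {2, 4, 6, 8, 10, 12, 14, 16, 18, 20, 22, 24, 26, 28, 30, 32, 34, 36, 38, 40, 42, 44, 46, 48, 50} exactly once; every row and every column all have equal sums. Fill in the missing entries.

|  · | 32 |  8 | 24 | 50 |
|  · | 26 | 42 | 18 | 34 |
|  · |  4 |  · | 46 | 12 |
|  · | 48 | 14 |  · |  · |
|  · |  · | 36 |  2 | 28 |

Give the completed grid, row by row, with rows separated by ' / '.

16 32 8 24 50 / 10 26 42 18 34 / 38 4 30 46 12 / 22 48 14 40 6 / 44 20 36 2 28

The 25 entries sum to 650, so each line sums to 650/5 = 130.
Row 1: 32 + 8 + 24 + 50 + ? = 130, so (1,1) = 16.
Row 2: 26 + 42 + 18 + 34 + ? = 130, so (2,1) = 10.
Column 2 must total 130; the given cells sum to 110, so (5,2) = 20.
The remaining cell in column 3 is (3,3) = 130 − 100 = 30.
Using column 4: 24 + 18 + 46 + 2 + ? → (4,4) = 130 − 90 = 40.
From column 5, 130 − (50 + 34 + 12 + 28) gives (4,5) = 6.
Row 3: 4 + 30 + 46 + 12 + ? = 130, so (3,1) = 38.
The remaining cell in row 4 is (4,1) = 130 − 108 = 22.
Row 5: 20 + 36 + 2 + 28 + ? = 130, so (5,1) = 44.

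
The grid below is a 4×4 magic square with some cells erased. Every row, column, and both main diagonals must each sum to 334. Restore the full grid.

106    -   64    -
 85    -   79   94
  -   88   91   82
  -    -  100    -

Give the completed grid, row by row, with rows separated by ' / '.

Using row 2: 85 + 79 + 94 + ? → (2,2) = 334 − 258 = 76.
From row 3, 334 − (88 + 91 + 82) gives (3,1) = 73.
From column 1, 334 − (106 + 85 + 73) gives (4,1) = 70.
The remaining cell in main diagonal is (4,4) = 334 − 273 = 61.
Anti-diagonal must total 334; the given cells sum to 237, so (1,4) = 97.
Row 1 needs 334; the known cells sum to 267, so (1,2) = 67.
The remaining cell in row 4 is (4,2) = 334 − 231 = 103.

106 67 64 97 / 85 76 79 94 / 73 88 91 82 / 70 103 100 61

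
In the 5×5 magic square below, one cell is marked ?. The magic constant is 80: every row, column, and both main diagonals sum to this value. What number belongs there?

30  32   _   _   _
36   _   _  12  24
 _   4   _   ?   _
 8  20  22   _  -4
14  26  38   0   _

From row 4, 80 − (8 + 20 + 22 + (-4)) gives (4,4) = 34.
From row 5, 80 − (14 + 26 + 38 + 0) gives (5,5) = 2.
Using column 1: 30 + 36 + 8 + 14 + ? → (3,1) = 80 − 88 = -8.
Column 2 needs 80; the known cells sum to 82, so (2,2) = -2.
From main diagonal, 80 − (30 + (-2) + 34 + 2) gives (3,3) = 16.
Using anti-diagonal: 12 + 16 + 20 + 14 + ? → (1,5) = 80 − 62 = 18.
Using row 2: 36 + (-2) + 12 + 24 + ? → (2,3) = 80 − 70 = 10.
The remaining cell in column 3 is (1,3) = 80 − 86 = -6.
The remaining cell in column 5 is (3,5) = 80 − 40 = 40.
Row 1: 30 + 32 + (-6) + 18 + ? = 80, so (1,4) = 6.
Using row 3: -8 + 4 + 16 + 40 + ? → (3,4) = 80 − 52 = 28.

28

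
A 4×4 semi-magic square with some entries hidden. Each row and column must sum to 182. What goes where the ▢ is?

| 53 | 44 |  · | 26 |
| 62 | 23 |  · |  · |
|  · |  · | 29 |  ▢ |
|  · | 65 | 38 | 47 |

Row 1 needs 182; the known cells sum to 123, so (1,3) = 59.
From row 4, 182 − (65 + 38 + 47) gives (4,1) = 32.
The remaining cell in column 1 is (3,1) = 182 − 147 = 35.
Column 2 must total 182; the given cells sum to 132, so (3,2) = 50.
From column 3, 182 − (59 + 29 + 38) gives (2,3) = 56.
From row 2, 182 − (62 + 23 + 56) gives (2,4) = 41.
Row 3: 35 + 50 + 29 + ? = 182, so (3,4) = 68.

68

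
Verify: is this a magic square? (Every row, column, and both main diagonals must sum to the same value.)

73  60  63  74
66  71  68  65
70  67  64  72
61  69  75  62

No — column 4 sums to 273 but anti-diagonal sums to 270.

Row 1: 73 + 60 + 63 + 74 = 270.
Row 2: 66 + 71 + 68 + 65 = 270.
Row 3: 70 + 67 + 64 + 72 = 273.
Row 4: 61 + 69 + 75 + 62 = 267.
Column 1: 73 + 66 + 70 + 61 = 270.
Column 2: 60 + 71 + 67 + 69 = 267.
Column 3: 63 + 68 + 64 + 75 = 270.
Column 4: 74 + 65 + 72 + 62 = 273.
Main diagonal: 73 + 71 + 64 + 62 = 270.
Anti-diagonal: 74 + 68 + 67 + 61 = 270.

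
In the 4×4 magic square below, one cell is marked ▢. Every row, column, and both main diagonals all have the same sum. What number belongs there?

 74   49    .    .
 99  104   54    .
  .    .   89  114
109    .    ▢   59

Main diagonal is complete and sums to 326; that is the magic constant.
Row 2: 99 + 104 + 54 + ? = 326, so (2,4) = 69.
Column 1 needs 326; the known cells sum to 282, so (3,1) = 44.
Column 4: 69 + 114 + 59 + ? = 326, so (1,4) = 84.
Using anti-diagonal: 84 + 54 + 109 + ? → (3,2) = 326 − 247 = 79.
Row 1 needs 326; the known cells sum to 207, so (1,3) = 119.
Using column 2: 49 + 104 + 79 + ? → (4,2) = 326 − 232 = 94.
Using column 3: 119 + 54 + 89 + ? → (4,3) = 326 − 262 = 64.

64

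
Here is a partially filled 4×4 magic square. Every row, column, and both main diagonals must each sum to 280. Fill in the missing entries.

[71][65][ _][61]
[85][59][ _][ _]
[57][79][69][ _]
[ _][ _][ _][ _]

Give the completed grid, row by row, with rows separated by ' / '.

71 65 83 61 / 85 59 73 63 / 57 79 69 75 / 67 77 55 81

Using row 1: 71 + 65 + 61 + ? → (1,3) = 280 − 197 = 83.
The remaining cell in row 3 is (3,4) = 280 − 205 = 75.
Column 1 must total 280; the given cells sum to 213, so (4,1) = 67.
From column 2, 280 − (65 + 59 + 79) gives (4,2) = 77.
The remaining cell in main diagonal is (4,4) = 280 − 199 = 81.
The remaining cell in anti-diagonal is (2,3) = 280 − 207 = 73.
From row 2, 280 − (85 + 59 + 73) gives (2,4) = 63.
Row 4: 67 + 77 + 81 + ? = 280, so (4,3) = 55.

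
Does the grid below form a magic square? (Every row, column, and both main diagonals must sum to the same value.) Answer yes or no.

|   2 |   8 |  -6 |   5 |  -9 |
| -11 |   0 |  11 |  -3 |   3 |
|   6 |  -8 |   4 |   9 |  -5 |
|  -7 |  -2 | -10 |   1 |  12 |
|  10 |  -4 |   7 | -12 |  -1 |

No — main diagonal sums to 6 but anti-diagonal sums to 0.

Row 1: 2 + 8 + (-6) + 5 + (-9) = 0.
Row 2: -11 + 0 + 11 + (-3) + 3 = 0.
Row 3: 6 + (-8) + 4 + 9 + (-5) = 6.
Row 4: -7 + (-2) + (-10) + 1 + 12 = -6.
Row 5: 10 + (-4) + 7 + (-12) + (-1) = 0.
Column 1: 2 + (-11) + 6 + (-7) + 10 = 0.
Column 2: 8 + 0 + (-8) + (-2) + (-4) = -6.
Column 3: -6 + 11 + 4 + (-10) + 7 = 6.
Column 4: 5 + (-3) + 9 + 1 + (-12) = 0.
Column 5: -9 + 3 + (-5) + 12 + (-1) = 0.
Main diagonal: 2 + 0 + 4 + 1 + (-1) = 6.
Anti-diagonal: -9 + (-3) + 4 + (-2) + 10 = 0.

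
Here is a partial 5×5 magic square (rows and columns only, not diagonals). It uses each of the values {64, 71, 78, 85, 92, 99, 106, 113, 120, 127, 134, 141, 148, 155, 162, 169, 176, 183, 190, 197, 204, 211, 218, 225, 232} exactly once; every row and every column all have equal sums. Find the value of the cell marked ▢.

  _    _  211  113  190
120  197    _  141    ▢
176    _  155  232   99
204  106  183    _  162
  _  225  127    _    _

218

The 25 entries sum to 3700, so each line sums to 3700/5 = 740.
Row 3 needs 740; the known cells sum to 662, so (3,2) = 78.
From row 4, 740 − (204 + 106 + 183 + 162) gives (4,4) = 85.
From column 2, 740 − (197 + 78 + 106 + 225) gives (1,2) = 134.
The remaining cell in column 3 is (2,3) = 740 − 676 = 64.
Using column 4: 113 + 141 + 232 + 85 + ? → (5,4) = 740 − 571 = 169.
From row 1, 740 − (134 + 211 + 113 + 190) gives (1,1) = 92.
Row 2 must total 740; the given cells sum to 522, so (2,5) = 218.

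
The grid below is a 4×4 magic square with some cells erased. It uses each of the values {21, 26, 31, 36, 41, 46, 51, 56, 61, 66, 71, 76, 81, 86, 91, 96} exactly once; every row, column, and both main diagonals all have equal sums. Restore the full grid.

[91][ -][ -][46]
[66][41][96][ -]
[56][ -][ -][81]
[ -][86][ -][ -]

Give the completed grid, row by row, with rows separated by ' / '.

The 16 entries sum to 936, so each line sums to 936/4 = 234.
The remaining cell in row 2 is (2,4) = 234 − 203 = 31.
Column 1 needs 234; the known cells sum to 213, so (4,1) = 21.
Using column 4: 46 + 31 + 81 + ? → (4,4) = 234 − 158 = 76.
The remaining cell in main diagonal is (3,3) = 234 − 208 = 26.
From anti-diagonal, 234 − (46 + 96 + 21) gives (3,2) = 71.
Row 4 must total 234; the given cells sum to 183, so (4,3) = 51.
From column 2, 234 − (41 + 71 + 86) gives (1,2) = 36.
The remaining cell in column 3 is (1,3) = 234 − 173 = 61.

91 36 61 46 / 66 41 96 31 / 56 71 26 81 / 21 86 51 76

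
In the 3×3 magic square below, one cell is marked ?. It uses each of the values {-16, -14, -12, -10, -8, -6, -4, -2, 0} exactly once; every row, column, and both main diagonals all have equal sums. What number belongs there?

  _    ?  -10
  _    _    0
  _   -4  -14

-12

The 9 entries sum to -72, so each line sums to -72/3 = -24.
Using row 3: -4 + (-14) + ? → (3,1) = -24 − (-18) = -6.
From anti-diagonal, -24 − (-10 + (-6)) gives (2,2) = -8.
The remaining cell in row 2 is (2,1) = -24 − (-8) = -16.
Column 1: -16 + (-6) + ? = -24, so (1,1) = -2.
Column 2 must total -24; the given cells sum to -12, so (1,2) = -12.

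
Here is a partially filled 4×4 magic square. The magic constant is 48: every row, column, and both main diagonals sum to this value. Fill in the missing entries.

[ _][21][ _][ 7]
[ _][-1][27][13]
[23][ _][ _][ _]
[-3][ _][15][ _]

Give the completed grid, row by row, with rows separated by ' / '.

Row 2: -1 + 27 + 13 + ? = 48, so (2,1) = 9.
From column 1, 48 − (9 + 23 + (-3)) gives (1,1) = 19.
Anti-diagonal needs 48; the known cells sum to 31, so (3,2) = 17.
From row 1, 48 − (19 + 21 + 7) gives (1,3) = 1.
From column 2, 48 − (21 + (-1) + 17) gives (4,2) = 11.
Column 3 needs 48; the known cells sum to 43, so (3,3) = 5.
Main diagonal must total 48; the given cells sum to 23, so (4,4) = 25.
Row 3 needs 48; the known cells sum to 45, so (3,4) = 3.

19 21 1 7 / 9 -1 27 13 / 23 17 5 3 / -3 11 15 25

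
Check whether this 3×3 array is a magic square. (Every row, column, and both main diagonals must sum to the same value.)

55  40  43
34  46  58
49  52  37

Row 1: 55 + 40 + 43 = 138.
Row 2: 34 + 46 + 58 = 138.
Row 3: 49 + 52 + 37 = 138.
Column 1: 55 + 34 + 49 = 138.
Column 2: 40 + 46 + 52 = 138.
Column 3: 43 + 58 + 37 = 138.
Main diagonal: 55 + 46 + 37 = 138.
Anti-diagonal: 43 + 46 + 49 = 138.
All lines sum to 138.

Yes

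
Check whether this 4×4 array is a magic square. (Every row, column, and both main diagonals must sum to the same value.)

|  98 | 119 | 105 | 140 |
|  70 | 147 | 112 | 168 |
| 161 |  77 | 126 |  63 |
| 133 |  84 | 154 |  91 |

Row 1: 98 + 119 + 105 + 140 = 462.
Row 2: 70 + 147 + 112 + 168 = 497.
Row 3: 161 + 77 + 126 + 63 = 427.
Row 4: 133 + 84 + 154 + 91 = 462.
Column 1: 98 + 70 + 161 + 133 = 462.
Column 2: 119 + 147 + 77 + 84 = 427.
Column 3: 105 + 112 + 126 + 154 = 497.
Column 4: 140 + 168 + 63 + 91 = 462.
Main diagonal: 98 + 147 + 126 + 91 = 462.
Anti-diagonal: 140 + 112 + 77 + 133 = 462.

No — anti-diagonal sums to 462 but row 2 sums to 497.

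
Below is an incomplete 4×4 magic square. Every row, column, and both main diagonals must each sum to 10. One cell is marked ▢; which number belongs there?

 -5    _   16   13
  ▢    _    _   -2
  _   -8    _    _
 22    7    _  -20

From row 1, 10 − (-5 + 16 + 13) gives (1,2) = -14.
Row 4 needs 10; the known cells sum to 9, so (4,3) = 1.
Column 2 needs 10; the known cells sum to -15, so (2,2) = 25.
Using column 4: 13 + (-2) + (-20) + ? → (3,4) = 10 − (-9) = 19.
Main diagonal: -5 + 25 + (-20) + ? = 10, so (3,3) = 10.
Anti-diagonal must total 10; the given cells sum to 27, so (2,3) = -17.
Row 2 needs 10; the known cells sum to 6, so (2,1) = 4.

4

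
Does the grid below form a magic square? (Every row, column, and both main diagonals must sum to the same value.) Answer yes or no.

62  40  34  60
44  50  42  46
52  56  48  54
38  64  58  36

No — row 1 sums to 196 but column 2 sums to 210.

Row 1: 62 + 40 + 34 + 60 = 196.
Row 2: 44 + 50 + 42 + 46 = 182.
Row 3: 52 + 56 + 48 + 54 = 210.
Row 4: 38 + 64 + 58 + 36 = 196.
Column 1: 62 + 44 + 52 + 38 = 196.
Column 2: 40 + 50 + 56 + 64 = 210.
Column 3: 34 + 42 + 48 + 58 = 182.
Column 4: 60 + 46 + 54 + 36 = 196.
Main diagonal: 62 + 50 + 48 + 36 = 196.
Anti-diagonal: 60 + 42 + 56 + 38 = 196.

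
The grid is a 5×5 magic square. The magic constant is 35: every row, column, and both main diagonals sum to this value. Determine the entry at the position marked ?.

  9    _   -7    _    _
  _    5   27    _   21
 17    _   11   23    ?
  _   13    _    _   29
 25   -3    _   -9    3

-5

Row 5 must total 35; the given cells sum to 16, so (5,3) = 19.
Column 3: -7 + 27 + 11 + 19 + ? = 35, so (4,3) = -15.
Main diagonal: 9 + 5 + 11 + 3 + ? = 35, so (4,4) = 7.
The remaining cell in row 4 is (4,1) = 35 − 34 = 1.
Column 1 must total 35; the given cells sum to 52, so (2,1) = -17.
Using row 2: -17 + 5 + 27 + 21 + ? → (2,4) = 35 − 36 = -1.
Column 4 must total 35; the given cells sum to 20, so (1,4) = 15.
Anti-diagonal needs 35; the known cells sum to 48, so (1,5) = -13.
The remaining cell in row 1 is (1,2) = 35 − 4 = 31.
Column 2 must total 35; the given cells sum to 46, so (3,2) = -11.
Column 5 needs 35; the known cells sum to 40, so (3,5) = -5.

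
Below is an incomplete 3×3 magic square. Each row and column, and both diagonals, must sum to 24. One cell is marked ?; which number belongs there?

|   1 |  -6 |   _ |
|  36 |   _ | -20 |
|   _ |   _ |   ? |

Using row 1: 1 + (-6) + ? → (1,3) = 24 − (-5) = 29.
Row 2 needs 24; the known cells sum to 16, so (2,2) = 8.
The remaining cell in column 1 is (3,1) = 24 − 37 = -13.
Column 2 must total 24; the given cells sum to 2, so (3,2) = 22.
Column 3: 29 + (-20) + ? = 24, so (3,3) = 15.

15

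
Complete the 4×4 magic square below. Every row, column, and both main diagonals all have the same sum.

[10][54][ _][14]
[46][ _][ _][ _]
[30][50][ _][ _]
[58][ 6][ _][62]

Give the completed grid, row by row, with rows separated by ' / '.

10 54 66 14 / 46 34 22 42 / 30 50 38 26 / 58 6 18 62

Column 1 is already complete: 10 + 46 + 30 + 58 = 144, so that is the magic constant.
Row 1: 10 + 54 + 14 + ? = 144, so (1,3) = 66.
Row 4 needs 144; the known cells sum to 126, so (4,3) = 18.
Column 2 must total 144; the given cells sum to 110, so (2,2) = 34.
The remaining cell in main diagonal is (3,3) = 144 − 106 = 38.
Anti-diagonal: 14 + 50 + 58 + ? = 144, so (2,3) = 22.
Row 2 needs 144; the known cells sum to 102, so (2,4) = 42.
The remaining cell in row 3 is (3,4) = 144 − 118 = 26.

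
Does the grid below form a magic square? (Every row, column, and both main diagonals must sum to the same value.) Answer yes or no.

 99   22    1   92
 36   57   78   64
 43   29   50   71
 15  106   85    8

No — anti-diagonal sums to 214 but column 1 sums to 193.

Row 1: 99 + 22 + 1 + 92 = 214.
Row 2: 36 + 57 + 78 + 64 = 235.
Row 3: 43 + 29 + 50 + 71 = 193.
Row 4: 15 + 106 + 85 + 8 = 214.
Column 1: 99 + 36 + 43 + 15 = 193.
Column 2: 22 + 57 + 29 + 106 = 214.
Column 3: 1 + 78 + 50 + 85 = 214.
Column 4: 92 + 64 + 71 + 8 = 235.
Main diagonal: 99 + 57 + 50 + 8 = 214.
Anti-diagonal: 92 + 78 + 29 + 15 = 214.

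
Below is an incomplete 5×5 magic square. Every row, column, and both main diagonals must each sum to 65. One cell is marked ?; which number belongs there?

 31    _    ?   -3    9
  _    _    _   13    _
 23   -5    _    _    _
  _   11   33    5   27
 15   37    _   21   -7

25

Row 4: 11 + 33 + 5 + 27 + ? = 65, so (4,1) = -11.
The remaining cell in row 5 is (5,3) = 65 − 66 = -1.
Using column 1: 31 + 23 + (-11) + 15 + ? → (2,1) = 65 − 58 = 7.
Column 4 needs 65; the known cells sum to 36, so (3,4) = 29.
Anti-diagonal needs 65; the known cells sum to 48, so (3,3) = 17.
Row 3: 23 + (-5) + 17 + 29 + ? = 65, so (3,5) = 1.
The remaining cell in column 5 is (2,5) = 65 − 30 = 35.
Main diagonal: 31 + 17 + 5 + (-7) + ? = 65, so (2,2) = 19.
From row 2, 65 − (7 + 19 + 13 + 35) gives (2,3) = -9.
Column 2: 19 + (-5) + 11 + 37 + ? = 65, so (1,2) = 3.
Column 3: -9 + 17 + 33 + (-1) + ? = 65, so (1,3) = 25.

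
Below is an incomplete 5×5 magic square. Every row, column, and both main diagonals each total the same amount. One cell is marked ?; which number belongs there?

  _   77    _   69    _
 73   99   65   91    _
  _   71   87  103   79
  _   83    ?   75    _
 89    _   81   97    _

109

Column 4 is complete and sums to 435; that is the magic constant.
Row 2: 73 + 99 + 65 + 91 + ? = 435, so (2,5) = 107.
From row 3, 435 − (71 + 87 + 103 + 79) gives (3,1) = 95.
Column 2: 77 + 99 + 71 + 83 + ? = 435, so (5,2) = 105.
Anti-diagonal must total 435; the given cells sum to 350, so (1,5) = 85.
Row 5 must total 435; the given cells sum to 372, so (5,5) = 63.
Column 5: 85 + 107 + 79 + 63 + ? = 435, so (4,5) = 101.
Using main diagonal: 99 + 87 + 75 + 63 + ? → (1,1) = 435 − 324 = 111.
Row 1 needs 435; the known cells sum to 342, so (1,3) = 93.
Using column 1: 111 + 73 + 95 + 89 + ? → (4,1) = 435 − 368 = 67.
The remaining cell in column 3 is (4,3) = 435 − 326 = 109.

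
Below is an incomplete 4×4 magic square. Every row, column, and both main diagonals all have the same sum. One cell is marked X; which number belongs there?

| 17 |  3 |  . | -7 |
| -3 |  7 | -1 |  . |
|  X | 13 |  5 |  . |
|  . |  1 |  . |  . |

Column 2 is complete and sums to 24; that is the magic constant.
Row 1: 17 + 3 + (-7) + ? = 24, so (1,3) = 11.
Using row 2: -3 + 7 + (-1) + ? → (2,4) = 24 − 3 = 21.
From column 3, 24 − (11 + (-1) + 5) gives (4,3) = 9.
Main diagonal needs 24; the known cells sum to 29, so (4,4) = -5.
From anti-diagonal, 24 − (-7 + (-1) + 13) gives (4,1) = 19.
Column 1 needs 24; the known cells sum to 33, so (3,1) = -9.

-9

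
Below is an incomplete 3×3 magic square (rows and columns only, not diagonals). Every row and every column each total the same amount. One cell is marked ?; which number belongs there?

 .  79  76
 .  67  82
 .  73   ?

Column 2 is complete and sums to 219; that is the magic constant.
Row 1: 79 + 76 + ? = 219, so (1,1) = 64.
The remaining cell in row 2 is (2,1) = 219 − 149 = 70.
Column 1: 64 + 70 + ? = 219, so (3,1) = 85.
Using column 3: 76 + 82 + ? → (3,3) = 219 − 158 = 61.

61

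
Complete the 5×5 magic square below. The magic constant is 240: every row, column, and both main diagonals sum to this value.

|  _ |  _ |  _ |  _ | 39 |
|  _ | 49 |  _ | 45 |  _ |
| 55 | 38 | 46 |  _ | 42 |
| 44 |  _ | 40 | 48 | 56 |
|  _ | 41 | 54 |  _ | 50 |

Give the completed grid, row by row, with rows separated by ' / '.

47 60 43 51 39 / 36 49 57 45 53 / 55 38 46 59 42 / 44 52 40 48 56 / 58 41 54 37 50

Row 3 must total 240; the given cells sum to 181, so (3,4) = 59.
The remaining cell in row 4 is (4,2) = 240 − 188 = 52.
Column 2 needs 240; the known cells sum to 180, so (1,2) = 60.
Column 5 needs 240; the known cells sum to 187, so (2,5) = 53.
Main diagonal needs 240; the known cells sum to 193, so (1,1) = 47.
From anti-diagonal, 240 − (39 + 45 + 46 + 52) gives (5,1) = 58.
Row 5 must total 240; the given cells sum to 203, so (5,4) = 37.
From column 1, 240 − (47 + 55 + 44 + 58) gives (2,1) = 36.
Column 4 must total 240; the given cells sum to 189, so (1,4) = 51.
Row 1 needs 240; the known cells sum to 197, so (1,3) = 43.
Using row 2: 36 + 49 + 45 + 53 + ? → (2,3) = 240 − 183 = 57.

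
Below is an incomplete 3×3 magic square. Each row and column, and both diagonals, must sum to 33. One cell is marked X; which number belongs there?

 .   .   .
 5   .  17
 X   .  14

Row 2 must total 33; the given cells sum to 22, so (2,2) = 11.
Column 3 must total 33; the given cells sum to 31, so (1,3) = 2.
Main diagonal must total 33; the given cells sum to 25, so (1,1) = 8.
Anti-diagonal needs 33; the known cells sum to 13, so (3,1) = 20.

20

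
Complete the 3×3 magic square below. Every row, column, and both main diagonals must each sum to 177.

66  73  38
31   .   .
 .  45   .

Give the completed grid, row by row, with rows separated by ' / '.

66 73 38 / 31 59 87 / 80 45 52

The remaining cell in column 1 is (3,1) = 177 − 97 = 80.
From column 2, 177 − (73 + 45) gives (2,2) = 59.
From main diagonal, 177 − (66 + 59) gives (3,3) = 52.
The remaining cell in row 2 is (2,3) = 177 − 90 = 87.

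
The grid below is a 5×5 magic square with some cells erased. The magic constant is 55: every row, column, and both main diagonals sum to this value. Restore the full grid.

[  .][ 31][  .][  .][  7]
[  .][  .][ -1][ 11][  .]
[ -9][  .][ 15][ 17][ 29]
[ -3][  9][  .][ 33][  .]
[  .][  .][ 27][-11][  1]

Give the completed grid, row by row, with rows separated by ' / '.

19 31 -7 5 7 / 35 -13 -1 11 23 / -9 3 15 17 29 / -3 9 21 33 -5 / 13 25 27 -11 1

The remaining cell in row 3 is (3,2) = 55 − 52 = 3.
Using column 4: 11 + 17 + 33 + (-11) + ? → (1,4) = 55 − 50 = 5.
Anti-diagonal needs 55; the known cells sum to 42, so (5,1) = 13.
Row 5 needs 55; the known cells sum to 30, so (5,2) = 25.
From column 2, 55 − (31 + 3 + 9 + 25) gives (2,2) = -13.
Main diagonal: -13 + 15 + 33 + 1 + ? = 55, so (1,1) = 19.
Using row 1: 19 + 31 + 5 + 7 + ? → (1,3) = 55 − 62 = -7.
Column 1 needs 55; the known cells sum to 20, so (2,1) = 35.
Using column 3: -7 + (-1) + 15 + 27 + ? → (4,3) = 55 − 34 = 21.
The remaining cell in row 2 is (2,5) = 55 − 32 = 23.
Row 4 needs 55; the known cells sum to 60, so (4,5) = -5.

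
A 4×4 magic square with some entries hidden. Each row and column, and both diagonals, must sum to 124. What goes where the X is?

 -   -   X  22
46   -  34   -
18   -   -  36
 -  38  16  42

Row 4 must total 124; the given cells sum to 96, so (4,1) = 28.
Column 1 needs 124; the known cells sum to 92, so (1,1) = 32.
Column 4 must total 124; the given cells sum to 100, so (2,4) = 24.
Anti-diagonal must total 124; the given cells sum to 84, so (3,2) = 40.
Row 2 needs 124; the known cells sum to 104, so (2,2) = 20.
Row 3 needs 124; the known cells sum to 94, so (3,3) = 30.
Column 2 needs 124; the known cells sum to 98, so (1,2) = 26.
Column 3: 34 + 30 + 16 + ? = 124, so (1,3) = 44.

44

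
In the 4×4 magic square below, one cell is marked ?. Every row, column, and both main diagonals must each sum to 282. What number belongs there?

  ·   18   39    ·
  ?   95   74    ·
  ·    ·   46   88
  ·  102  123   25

The remaining cell in row 4 is (4,1) = 282 − 250 = 32.
Column 2: 18 + 95 + 102 + ? = 282, so (3,2) = 67.
Using main diagonal: 95 + 46 + 25 + ? → (1,1) = 282 − 166 = 116.
From anti-diagonal, 282 − (74 + 67 + 32) gives (1,4) = 109.
Using row 3: 67 + 46 + 88 + ? → (3,1) = 282 − 201 = 81.
From column 1, 282 − (116 + 81 + 32) gives (2,1) = 53.

53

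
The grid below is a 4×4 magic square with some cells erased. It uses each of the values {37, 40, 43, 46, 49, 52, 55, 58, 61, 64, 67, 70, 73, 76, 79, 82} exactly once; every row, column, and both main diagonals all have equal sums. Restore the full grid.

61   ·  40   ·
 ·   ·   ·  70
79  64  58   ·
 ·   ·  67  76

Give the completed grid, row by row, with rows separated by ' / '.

The 16 entries sum to 952, so each line sums to 952/4 = 238.
The remaining cell in row 3 is (3,4) = 238 − 201 = 37.
Using column 3: 40 + 58 + 67 + ? → (2,3) = 238 − 165 = 73.
From column 4, 238 − (70 + 37 + 76) gives (1,4) = 55.
Using main diagonal: 61 + 58 + 76 + ? → (2,2) = 238 − 195 = 43.
From anti-diagonal, 238 − (55 + 73 + 64) gives (4,1) = 46.
Row 1: 61 + 40 + 55 + ? = 238, so (1,2) = 82.
From row 2, 238 − (43 + 73 + 70) gives (2,1) = 52.
Row 4: 46 + 67 + 76 + ? = 238, so (4,2) = 49.

61 82 40 55 / 52 43 73 70 / 79 64 58 37 / 46 49 67 76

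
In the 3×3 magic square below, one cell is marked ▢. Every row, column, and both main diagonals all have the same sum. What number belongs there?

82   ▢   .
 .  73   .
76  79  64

67

Row 3 is complete and sums to 219; that is the magic constant.
From column 1, 219 − (82 + 76) gives (2,1) = 61.
Column 2 must total 219; the given cells sum to 152, so (1,2) = 67.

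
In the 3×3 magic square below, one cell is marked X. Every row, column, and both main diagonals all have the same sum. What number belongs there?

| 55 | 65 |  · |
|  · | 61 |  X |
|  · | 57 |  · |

Column 2 is complete and sums to 183; that is the magic constant.
From row 1, 183 − (55 + 65) gives (1,3) = 63.
Main diagonal must total 183; the given cells sum to 116, so (3,3) = 67.
Using anti-diagonal: 63 + 61 + ? → (3,1) = 183 − 124 = 59.
Column 1 needs 183; the known cells sum to 114, so (2,1) = 69.
Column 3: 63 + 67 + ? = 183, so (2,3) = 53.

53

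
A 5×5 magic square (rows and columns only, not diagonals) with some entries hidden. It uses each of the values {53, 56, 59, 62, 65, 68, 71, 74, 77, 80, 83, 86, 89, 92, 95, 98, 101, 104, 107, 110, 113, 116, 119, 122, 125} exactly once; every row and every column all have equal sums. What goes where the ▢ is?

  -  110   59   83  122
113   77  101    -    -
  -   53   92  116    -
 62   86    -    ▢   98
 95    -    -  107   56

The 25 entries sum to 2225, so each line sums to 2225/5 = 445.
Row 1: 110 + 59 + 83 + 122 + ? = 445, so (1,1) = 71.
Column 1 needs 445; the known cells sum to 341, so (3,1) = 104.
Using column 2: 110 + 77 + 53 + 86 + ? → (5,2) = 445 − 326 = 119.
Using row 3: 104 + 53 + 92 + 116 + ? → (3,5) = 445 − 365 = 80.
Row 5: 95 + 119 + 107 + 56 + ? = 445, so (5,3) = 68.
The remaining cell in column 3 is (4,3) = 445 − 320 = 125.
Column 5: 122 + 80 + 98 + 56 + ? = 445, so (2,5) = 89.
The remaining cell in row 2 is (2,4) = 445 − 380 = 65.
Row 4 needs 445; the known cells sum to 371, so (4,4) = 74.

74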